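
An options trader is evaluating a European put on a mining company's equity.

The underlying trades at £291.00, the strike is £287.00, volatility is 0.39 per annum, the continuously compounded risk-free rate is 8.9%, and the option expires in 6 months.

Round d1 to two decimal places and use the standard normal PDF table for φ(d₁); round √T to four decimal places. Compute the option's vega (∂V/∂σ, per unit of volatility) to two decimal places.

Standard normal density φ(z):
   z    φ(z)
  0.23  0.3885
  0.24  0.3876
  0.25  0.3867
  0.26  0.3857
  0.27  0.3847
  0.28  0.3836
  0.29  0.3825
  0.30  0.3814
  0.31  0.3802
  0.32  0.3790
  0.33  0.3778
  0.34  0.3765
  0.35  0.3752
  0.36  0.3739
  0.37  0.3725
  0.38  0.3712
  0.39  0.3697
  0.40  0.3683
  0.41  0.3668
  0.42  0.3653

T = 0.5;  σ√T = 0.2758
d₁ = [ln(291/287) + (0.089 + ½·0.39²)·0.5] / (σ√T) = (0.0138 + 0.0825) / 0.2758 = 0.3494 which rounds to 0.35
√T = √0.5 = 0.7071
φ(d₁) = φ(0.35) = 0.3752
vega = S·φ(d₁)·√T = 291·0.3752·0.7071 = 77.2034
(The call has the same vega.)

77.20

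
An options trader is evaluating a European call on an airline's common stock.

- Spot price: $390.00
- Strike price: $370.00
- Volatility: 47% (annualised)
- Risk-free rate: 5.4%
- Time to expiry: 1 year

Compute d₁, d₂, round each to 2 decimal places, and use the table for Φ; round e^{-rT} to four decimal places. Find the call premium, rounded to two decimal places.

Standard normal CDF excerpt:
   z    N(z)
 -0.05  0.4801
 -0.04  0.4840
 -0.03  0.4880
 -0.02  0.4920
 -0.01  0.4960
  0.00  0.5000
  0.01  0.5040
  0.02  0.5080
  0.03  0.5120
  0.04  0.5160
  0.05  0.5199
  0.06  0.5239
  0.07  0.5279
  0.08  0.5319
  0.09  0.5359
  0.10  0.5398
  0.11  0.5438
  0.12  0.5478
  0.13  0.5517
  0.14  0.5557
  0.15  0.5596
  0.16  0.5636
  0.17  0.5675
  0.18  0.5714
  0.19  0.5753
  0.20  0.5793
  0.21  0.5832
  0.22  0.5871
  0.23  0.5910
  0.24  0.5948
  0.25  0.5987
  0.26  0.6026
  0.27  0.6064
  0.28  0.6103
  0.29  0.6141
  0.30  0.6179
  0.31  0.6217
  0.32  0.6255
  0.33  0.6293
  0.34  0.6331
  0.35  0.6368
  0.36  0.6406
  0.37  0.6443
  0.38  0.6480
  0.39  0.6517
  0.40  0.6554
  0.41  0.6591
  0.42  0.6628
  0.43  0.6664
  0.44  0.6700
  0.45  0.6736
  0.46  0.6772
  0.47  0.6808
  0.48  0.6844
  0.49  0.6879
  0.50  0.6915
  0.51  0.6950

T = 1;  σ√T = 0.4700
d₁ = [ln(390/370) + (0.054 + 0.47²/2)·1] / 0.4700 = [0.0526 + 0.1644] / 0.4700 = 0.4619 ⇒ 0.46
d₂ = d₁ − σ√T = 0.4619 − 0.4700 = -0.0081 ⇒ -0.01
e^(−rT) = e^(−0.054·1) = 0.9474
C = 390·N(0.46) − 370·0.9474·N(-0.01) = 390·0.6772 − 370·0.9474·0.4960 = 264.1080 − 173.8668 = 90.2412

$90.24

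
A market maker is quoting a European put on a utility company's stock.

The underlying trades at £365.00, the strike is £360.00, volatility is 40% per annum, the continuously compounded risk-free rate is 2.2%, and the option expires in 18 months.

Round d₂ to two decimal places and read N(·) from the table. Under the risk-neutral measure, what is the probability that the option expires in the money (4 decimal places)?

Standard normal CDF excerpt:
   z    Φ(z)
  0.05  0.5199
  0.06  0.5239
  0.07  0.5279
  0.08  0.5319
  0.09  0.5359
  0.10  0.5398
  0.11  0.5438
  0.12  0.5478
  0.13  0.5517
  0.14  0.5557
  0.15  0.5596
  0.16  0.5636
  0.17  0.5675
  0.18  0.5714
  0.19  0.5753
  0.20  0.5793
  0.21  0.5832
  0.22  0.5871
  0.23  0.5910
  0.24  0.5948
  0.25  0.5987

σ√T = 0.4·√1.5 = 0.4899
d₁ = [ln(365/360) + (0.022 + 0.4²/2)·1.5] / 0.4899 = [0.0138 + 0.1530] / 0.4899 = 0.3405 → 0.34
d₂ = d₁ − σ√T = 0.3405 − 0.4899 = -0.1494 → -0.15
Risk-neutral Pr[S_T < K] = N(−d₂) = N(0.15) = 0.5596

0.5596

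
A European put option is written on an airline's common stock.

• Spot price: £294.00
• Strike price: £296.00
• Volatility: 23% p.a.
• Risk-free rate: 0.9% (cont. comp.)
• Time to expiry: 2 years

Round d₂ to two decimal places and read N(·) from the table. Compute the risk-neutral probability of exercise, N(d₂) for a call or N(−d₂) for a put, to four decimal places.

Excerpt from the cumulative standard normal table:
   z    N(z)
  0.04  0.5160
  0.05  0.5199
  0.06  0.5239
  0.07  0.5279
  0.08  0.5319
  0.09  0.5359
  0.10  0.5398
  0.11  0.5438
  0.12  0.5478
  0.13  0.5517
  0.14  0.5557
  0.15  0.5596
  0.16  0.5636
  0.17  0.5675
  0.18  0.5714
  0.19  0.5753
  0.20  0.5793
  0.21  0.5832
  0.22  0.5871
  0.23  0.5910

σ√T = 0.23 × 1.4142 = 0.3253
d₁ = [ln(294/296) + (0.009 + ½·0.23²)·2] / (σ√T) = (-0.0068 + 0.0709) / 0.3253 = 0.1971 ⇒ 0.20
d₂ = 0.1971 − 0.3253 = -0.1281 ⇒ -0.13
Pr(exercise) under Q = N(−d₂) = N(0.13) = 0.5517

0.5517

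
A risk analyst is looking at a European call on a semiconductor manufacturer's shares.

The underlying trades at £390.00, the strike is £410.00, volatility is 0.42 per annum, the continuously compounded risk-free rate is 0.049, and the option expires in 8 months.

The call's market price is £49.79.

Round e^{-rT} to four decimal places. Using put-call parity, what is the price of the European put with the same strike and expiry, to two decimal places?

£56.63

e^(−rT) = e^(−0.049·0.6667) = 0.9679
Put-call parity: C − P = S − K·e^(−rT) = 390 − 410·0.9679 = 390 − 396.8390 = -6.8390
P = C − (C − P) = 49.79 − (-6.8390) = 56.6290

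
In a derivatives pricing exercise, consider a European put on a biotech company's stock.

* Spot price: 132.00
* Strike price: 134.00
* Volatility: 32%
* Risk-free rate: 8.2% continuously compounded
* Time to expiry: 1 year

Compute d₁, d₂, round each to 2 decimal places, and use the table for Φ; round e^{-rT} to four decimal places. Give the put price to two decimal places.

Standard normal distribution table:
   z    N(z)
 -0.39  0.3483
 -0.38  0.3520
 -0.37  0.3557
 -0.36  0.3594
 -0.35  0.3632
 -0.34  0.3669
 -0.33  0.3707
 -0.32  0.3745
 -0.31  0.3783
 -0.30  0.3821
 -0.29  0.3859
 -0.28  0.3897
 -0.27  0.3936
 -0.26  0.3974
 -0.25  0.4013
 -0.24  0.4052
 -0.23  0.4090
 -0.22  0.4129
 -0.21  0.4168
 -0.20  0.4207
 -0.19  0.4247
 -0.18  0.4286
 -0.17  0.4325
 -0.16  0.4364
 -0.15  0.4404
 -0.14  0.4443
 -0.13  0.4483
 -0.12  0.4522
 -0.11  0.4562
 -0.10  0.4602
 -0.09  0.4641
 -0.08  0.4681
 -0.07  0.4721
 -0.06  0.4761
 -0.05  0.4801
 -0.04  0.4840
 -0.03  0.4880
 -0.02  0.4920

σ√T = 0.32·√1 = 0.3200
d₁ = [ln(132/134) + (0.082 + 0.32²/2)·1] / 0.3200 = [-0.0150 + 0.1332] / 0.3200 = 0.3693 ⇒ 0.37
d₂ = d₁ − σ√T = 0.3693 − 0.3200 = 0.0493 ⇒ 0.05
e^(−rT) = e^(−0.082·1) = 0.9213
N(−d₂) = N(-0.05) = 0.4801;  N(−d₁) = N(-0.37) = 0.3557
P = 134·0.9213·0.4801 − 132·0.3557 = 59.2704 − 46.9524 = 12.3180

12.32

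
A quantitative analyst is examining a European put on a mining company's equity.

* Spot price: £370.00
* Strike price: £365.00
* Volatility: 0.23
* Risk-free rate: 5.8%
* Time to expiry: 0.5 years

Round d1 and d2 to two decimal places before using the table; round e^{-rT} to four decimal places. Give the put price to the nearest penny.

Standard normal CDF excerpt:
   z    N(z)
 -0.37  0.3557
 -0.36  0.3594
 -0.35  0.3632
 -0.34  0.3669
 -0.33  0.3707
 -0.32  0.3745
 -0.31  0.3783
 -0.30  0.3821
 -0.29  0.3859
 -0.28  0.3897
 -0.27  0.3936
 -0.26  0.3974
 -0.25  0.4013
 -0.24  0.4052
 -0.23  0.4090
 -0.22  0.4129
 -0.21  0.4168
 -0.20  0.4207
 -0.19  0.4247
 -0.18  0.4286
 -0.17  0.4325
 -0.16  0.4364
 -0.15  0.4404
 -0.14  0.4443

σ√T = 0.23·√0.5 = 0.1626
d₁ = [ln(370/365) + (0.058 + ½·0.23²)·0.5] / (σ√T) = (0.0136 + 0.0422) / 0.1626 = 0.3433 → 0.34
d₂ = 0.3433 − 0.1626 = 0.1807 → 0.18
exp(−rT) = exp(−0.058·0.5) = 0.9714
N(−d₂) = N(-0.18) = 0.4286;  N(−d₁) = N(-0.34) = 0.3669
P = 365·0.9714·0.4286 − 370·0.3669 = 151.9648 − 135.7530 = 16.2118

£16.21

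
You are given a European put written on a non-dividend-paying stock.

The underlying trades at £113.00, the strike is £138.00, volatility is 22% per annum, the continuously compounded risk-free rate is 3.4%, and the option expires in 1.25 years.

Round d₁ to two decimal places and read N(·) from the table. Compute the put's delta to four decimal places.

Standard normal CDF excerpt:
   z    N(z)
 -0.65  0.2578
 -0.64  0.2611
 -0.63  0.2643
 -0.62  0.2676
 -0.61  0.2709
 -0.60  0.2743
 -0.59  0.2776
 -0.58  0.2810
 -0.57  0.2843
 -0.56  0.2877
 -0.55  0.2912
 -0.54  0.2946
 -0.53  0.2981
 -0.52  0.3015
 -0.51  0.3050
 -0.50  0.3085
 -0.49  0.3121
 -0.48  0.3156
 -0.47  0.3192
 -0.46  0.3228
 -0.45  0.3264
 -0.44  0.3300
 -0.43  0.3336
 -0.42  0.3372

-0.6985

T = 1.25;  σ√T = 0.2460
ln(S/K) + (r + σ²/2)T = ln(113/138) + (0.034 + 0.22²/2)·1.25 = -0.1999 + 0.0728 = -0.1271
d₁ = -0.1271 / 0.2460 = -0.5168 ⇒ -0.52
N(d₁) = N(-0.52) = 0.3015
Δ_put = N(d₁) − 1 = 0.3015 − 1 = -0.6985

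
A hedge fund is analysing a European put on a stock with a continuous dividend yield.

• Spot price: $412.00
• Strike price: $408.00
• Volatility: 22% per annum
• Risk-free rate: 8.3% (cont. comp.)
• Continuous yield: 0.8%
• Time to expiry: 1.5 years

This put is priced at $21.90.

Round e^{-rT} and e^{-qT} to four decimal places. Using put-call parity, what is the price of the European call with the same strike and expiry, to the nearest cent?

exp(−qT) = exp(−0.008·1.5) = 0.9881;  exp(−rT) = exp(−0.083·1.5) = 0.8829
Put-call parity: C − P = S·e^(−qT) − K·e^(−rT) = 412·0.9881 − 408·0.8829 = 407.0972 − 360.2232 = 46.8740
C = P + (C − P) = 21.90 + (46.8740) = 68.7740

$68.77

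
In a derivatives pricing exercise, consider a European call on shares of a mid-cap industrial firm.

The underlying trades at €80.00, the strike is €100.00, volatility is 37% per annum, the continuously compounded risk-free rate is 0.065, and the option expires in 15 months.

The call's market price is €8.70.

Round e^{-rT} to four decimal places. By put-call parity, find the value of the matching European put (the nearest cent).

€20.90

exp(−rT) = exp(−0.065·1.25) = 0.9220
Put-call parity: C − P = S − K·e^(−rT) = 80 − 100·0.9220 = 80 − 92.2000 = -12.2000
P = C − (C − P) = 8.70 − (-12.2000) = 20.9000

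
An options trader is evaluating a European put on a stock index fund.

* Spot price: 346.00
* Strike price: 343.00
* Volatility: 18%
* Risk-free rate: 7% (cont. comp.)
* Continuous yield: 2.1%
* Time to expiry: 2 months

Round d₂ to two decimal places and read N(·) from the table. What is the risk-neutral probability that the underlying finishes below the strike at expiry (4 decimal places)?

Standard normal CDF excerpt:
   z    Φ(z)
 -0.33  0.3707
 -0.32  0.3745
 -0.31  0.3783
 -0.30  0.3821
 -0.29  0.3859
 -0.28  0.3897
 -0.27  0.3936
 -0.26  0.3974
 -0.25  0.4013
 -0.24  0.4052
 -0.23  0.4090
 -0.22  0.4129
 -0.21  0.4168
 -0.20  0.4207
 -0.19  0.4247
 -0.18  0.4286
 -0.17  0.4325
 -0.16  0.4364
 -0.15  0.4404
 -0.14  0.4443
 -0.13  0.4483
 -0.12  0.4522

T = 0.1667;  σ√T = 0.0735
ln(S/K) + (r − q + σ²/2)T = ln(346/343) + (0.07 − 0.021 + 0.18²/2)·0.1667 = 0.0087 + 0.0109 = 0.0196
d₁ = 0.0196 / 0.0735 = 0.2664 → 0.27
d₂ = d₁ − σ√T = 0.2664 − 0.0735 = 0.1929 → 0.19
Pr(exercise) under Q = N(−d₂) = N(-0.19) = 0.4247

0.4247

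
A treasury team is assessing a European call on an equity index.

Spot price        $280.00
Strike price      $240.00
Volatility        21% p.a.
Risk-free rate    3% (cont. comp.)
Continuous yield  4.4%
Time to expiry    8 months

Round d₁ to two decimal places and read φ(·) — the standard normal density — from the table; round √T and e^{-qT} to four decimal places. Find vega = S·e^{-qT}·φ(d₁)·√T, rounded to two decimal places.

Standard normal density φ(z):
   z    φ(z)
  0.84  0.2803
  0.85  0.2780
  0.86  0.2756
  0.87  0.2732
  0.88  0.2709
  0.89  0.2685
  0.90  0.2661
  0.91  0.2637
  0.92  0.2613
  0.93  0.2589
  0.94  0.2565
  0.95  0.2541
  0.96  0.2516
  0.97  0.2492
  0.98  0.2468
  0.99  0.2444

σ√T = 0.21·√0.6667 = 0.1715
ln(S/K) + (r − q + σ²/2)T = ln(280/240) + (0.03 − 0.044 + 0.21²/2)·0.6667 = 0.1542 + 0.0054 = 0.1595
d₁ = 0.1595 / 0.1715 = 0.9303 → 0.93
√T = √0.6667 = 0.8165
φ(d₁) = φ(0.93) = 0.2589
exp(−qT) = exp(−0.044·0.6667) = 0.9711
vega = S·exp(−qT)·φ(d₁)·√T = 280·0.9711·0.2589·0.8165 = 57.4791

57.48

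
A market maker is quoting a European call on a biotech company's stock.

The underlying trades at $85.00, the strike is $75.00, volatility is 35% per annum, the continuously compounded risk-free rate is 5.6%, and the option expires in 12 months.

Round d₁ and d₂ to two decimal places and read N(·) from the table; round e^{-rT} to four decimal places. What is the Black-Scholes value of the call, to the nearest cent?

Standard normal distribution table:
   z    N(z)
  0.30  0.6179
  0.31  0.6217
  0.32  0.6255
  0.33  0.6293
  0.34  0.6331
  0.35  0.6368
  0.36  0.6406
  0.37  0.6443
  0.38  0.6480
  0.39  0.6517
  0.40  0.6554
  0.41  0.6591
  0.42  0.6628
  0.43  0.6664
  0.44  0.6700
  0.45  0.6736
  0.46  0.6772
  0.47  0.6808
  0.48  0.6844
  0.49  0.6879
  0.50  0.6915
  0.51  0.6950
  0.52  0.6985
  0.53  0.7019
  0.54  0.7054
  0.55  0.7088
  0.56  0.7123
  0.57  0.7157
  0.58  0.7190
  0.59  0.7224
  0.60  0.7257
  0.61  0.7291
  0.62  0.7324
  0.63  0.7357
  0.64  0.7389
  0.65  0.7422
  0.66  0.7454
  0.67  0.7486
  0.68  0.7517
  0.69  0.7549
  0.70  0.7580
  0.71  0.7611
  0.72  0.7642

$19.27

σ√T = 0.35·√1 = 0.3500
ln(S/K) + (r + σ²/2)T = ln(85/75) + (0.056 + 0.35²/2)·1 = 0.1252 + 0.1172 = 0.2424
d₁ = 0.2424 / 0.3500 = 0.6926 which rounds to 0.69
d₂ = d₁ − σ√T = 0.6926 − 0.3500 = 0.3426 which rounds to 0.34
e^(−rT) = e^(−0.056·1) = 0.9455
N(d₁) = N(0.69) = 0.7549;  N(d₂) = N(0.34) = 0.6331
C = 85·0.7549 − 75·0.9455·0.6331 = 64.1665 − 44.8947 = 19.2718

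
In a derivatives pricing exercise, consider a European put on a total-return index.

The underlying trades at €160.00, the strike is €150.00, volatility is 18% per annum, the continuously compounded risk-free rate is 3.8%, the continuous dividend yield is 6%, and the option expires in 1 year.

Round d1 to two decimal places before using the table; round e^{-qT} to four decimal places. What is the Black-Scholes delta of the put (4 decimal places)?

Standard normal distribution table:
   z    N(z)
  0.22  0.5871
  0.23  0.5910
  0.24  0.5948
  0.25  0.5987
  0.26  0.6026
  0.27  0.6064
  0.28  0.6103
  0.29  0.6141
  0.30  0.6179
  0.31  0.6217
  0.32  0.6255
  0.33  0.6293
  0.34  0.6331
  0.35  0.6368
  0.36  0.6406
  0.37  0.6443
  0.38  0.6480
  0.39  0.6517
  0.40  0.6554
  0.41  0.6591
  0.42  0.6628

T = 1;  σ√T = 0.1800
d₁ = [ln(160/150) + (0.038 − 0.06 + 0.18²/2)·1] / 0.1800 = [0.0645 − 0.0058] / 0.1800 = 0.3263 ⇒ 0.33
N(d₁) = N(0.33) = 0.6293
Δ_put = e^(−qT)·(N(d₁) − 1) = 0.9418·(0.6293 − 1) = -0.3491

-0.3491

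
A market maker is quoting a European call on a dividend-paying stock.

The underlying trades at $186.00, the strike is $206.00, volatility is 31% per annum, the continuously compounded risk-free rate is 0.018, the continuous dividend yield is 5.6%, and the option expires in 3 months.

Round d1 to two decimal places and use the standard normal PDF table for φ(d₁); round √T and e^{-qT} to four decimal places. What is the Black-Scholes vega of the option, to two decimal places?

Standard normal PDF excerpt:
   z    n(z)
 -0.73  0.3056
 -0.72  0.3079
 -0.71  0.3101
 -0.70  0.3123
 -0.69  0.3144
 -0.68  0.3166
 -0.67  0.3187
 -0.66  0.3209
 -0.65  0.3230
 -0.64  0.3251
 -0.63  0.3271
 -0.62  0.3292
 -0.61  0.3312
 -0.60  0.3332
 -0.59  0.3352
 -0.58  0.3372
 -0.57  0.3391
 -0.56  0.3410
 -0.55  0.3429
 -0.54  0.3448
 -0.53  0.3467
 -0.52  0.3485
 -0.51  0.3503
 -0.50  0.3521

29.81

T = 0.25;  σ√T = 0.1550
d₁ = [ln(186/206) + (0.018 − 0.056 + ½·0.31²)·0.25] / (σ√T) = (-0.1021 + 0.0025) / 0.1550 = -0.6427 ⇒ -0.64
√T = √0.25 = 0.5000
φ(d₁) = φ(-0.64) = 0.3251
e^(−qT) = e^(−0.056·0.25) = 0.9861
vega = S·e^(−qT)·φ(d₁)·√T = 186·0.9861·0.3251·0.5000 = 29.8140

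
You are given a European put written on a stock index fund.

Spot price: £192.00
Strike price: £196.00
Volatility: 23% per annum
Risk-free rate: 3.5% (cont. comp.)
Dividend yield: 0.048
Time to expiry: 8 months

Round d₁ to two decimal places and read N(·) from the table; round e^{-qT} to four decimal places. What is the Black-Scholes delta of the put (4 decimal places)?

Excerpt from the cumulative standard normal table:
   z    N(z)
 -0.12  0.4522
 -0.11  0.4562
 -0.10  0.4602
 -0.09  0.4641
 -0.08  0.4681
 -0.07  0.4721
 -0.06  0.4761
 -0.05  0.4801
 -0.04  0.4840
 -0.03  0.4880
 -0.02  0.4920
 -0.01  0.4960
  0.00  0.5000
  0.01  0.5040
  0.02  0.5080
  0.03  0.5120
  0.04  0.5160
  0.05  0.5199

σ√T = 0.23 × 0.8165 = 0.1878
d₁ = [ln(192/196) + (0.035 − 0.048 + 0.23²/2)·0.6667] / 0.1878 = [-0.0206 + 0.0090] / 0.1878 = -0.0620 ≈ -0.06
N(d₁) = N(-0.06) = 0.4761
Δ_put = exp(−qT)·(N(d₁) − 1) = 0.9685·(0.4761 − 1) = -0.5074

-0.5074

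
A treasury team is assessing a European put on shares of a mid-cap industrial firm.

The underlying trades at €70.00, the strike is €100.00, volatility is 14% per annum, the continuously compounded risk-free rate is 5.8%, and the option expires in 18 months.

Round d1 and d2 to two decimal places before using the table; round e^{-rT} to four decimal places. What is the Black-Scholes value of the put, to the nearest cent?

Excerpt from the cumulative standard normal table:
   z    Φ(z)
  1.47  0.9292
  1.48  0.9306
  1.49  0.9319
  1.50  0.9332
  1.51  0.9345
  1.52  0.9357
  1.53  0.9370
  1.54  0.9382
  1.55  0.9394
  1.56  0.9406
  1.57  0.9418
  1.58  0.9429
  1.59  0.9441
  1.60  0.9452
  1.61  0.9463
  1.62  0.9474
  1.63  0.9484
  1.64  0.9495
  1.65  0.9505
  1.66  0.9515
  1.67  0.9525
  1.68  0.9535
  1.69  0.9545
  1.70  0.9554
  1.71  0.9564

σ√T = 0.14 × 1.2247 = 0.1715
d₁ = [ln(70/100) + (0.058 + 0.14²/2)·1.5] / 0.1715 = [-0.3567 + 0.1017] / 0.1715 = -1.4870 → -1.49
d₂ = d₁ − σ√T = -1.4870 − 0.1715 = -1.6585 → -1.66
exp(−rT) = exp(−0.058·1.5) = 0.9167
N(−d₂) = N(1.66) = 0.9515;  N(−d₁) = N(1.49) = 0.9319
P = 100·0.9167·0.9515 − 70·0.9319 = 87.2240 − 65.2330 = 21.9910

€21.99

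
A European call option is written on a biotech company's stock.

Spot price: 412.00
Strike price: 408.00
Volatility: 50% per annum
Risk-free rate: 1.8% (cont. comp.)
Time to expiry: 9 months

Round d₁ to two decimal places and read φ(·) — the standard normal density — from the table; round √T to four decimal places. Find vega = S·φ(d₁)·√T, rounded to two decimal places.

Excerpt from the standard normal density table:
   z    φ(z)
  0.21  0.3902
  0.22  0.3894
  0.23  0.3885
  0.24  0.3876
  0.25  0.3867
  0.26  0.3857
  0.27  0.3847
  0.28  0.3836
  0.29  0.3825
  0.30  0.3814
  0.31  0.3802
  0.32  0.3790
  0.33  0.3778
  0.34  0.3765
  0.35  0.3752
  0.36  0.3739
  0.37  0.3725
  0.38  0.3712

137.26

T = 0.75;  σ√T = 0.4330
ln(S/K) + (r + σ²/2)T = ln(412/408) + (0.018 + 0.5²/2)·0.75 = 0.0098 + 0.1072 = 0.1170
d₁ = 0.1170 / 0.4330 = 0.2702 → 0.27
√T = √0.75 = 0.8660
φ(d₁) = φ(0.27) = 0.3847
vega = S·φ(d₁)·√T = 412·0.3847·0.8660 = 137.2579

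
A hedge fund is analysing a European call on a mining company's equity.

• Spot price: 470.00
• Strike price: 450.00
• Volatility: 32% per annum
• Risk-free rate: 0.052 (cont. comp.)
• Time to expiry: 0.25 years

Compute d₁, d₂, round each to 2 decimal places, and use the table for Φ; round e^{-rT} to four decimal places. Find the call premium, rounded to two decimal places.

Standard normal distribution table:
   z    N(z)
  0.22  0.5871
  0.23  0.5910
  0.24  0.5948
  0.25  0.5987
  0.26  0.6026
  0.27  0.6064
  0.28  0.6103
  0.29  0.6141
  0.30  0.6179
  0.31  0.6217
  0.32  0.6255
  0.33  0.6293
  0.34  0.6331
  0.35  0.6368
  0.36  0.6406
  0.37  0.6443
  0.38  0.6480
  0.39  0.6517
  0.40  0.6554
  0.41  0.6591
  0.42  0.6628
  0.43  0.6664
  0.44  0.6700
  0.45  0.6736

σ√T = 0.32·√0.25 = 0.1600
ln(S/K) + (r + σ²/2)T = ln(470/450) + (0.052 + 0.32²/2)·0.25 = 0.0435 + 0.0258 = 0.0693
d₁ = 0.0693 / 0.1600 = 0.4330 ⇒ 0.43
d₂ = d₁ − σ√T = 0.4330 − 0.1600 = 0.2730 ⇒ 0.27
exp(−rT) = exp(−0.052·0.25) = 0.9871
C = 470·N(0.43) − 450·0.9871·N(0.27) = 470·0.6664 − 450·0.9871·0.6064 = 313.2080 − 269.3598 = 43.8482

43.85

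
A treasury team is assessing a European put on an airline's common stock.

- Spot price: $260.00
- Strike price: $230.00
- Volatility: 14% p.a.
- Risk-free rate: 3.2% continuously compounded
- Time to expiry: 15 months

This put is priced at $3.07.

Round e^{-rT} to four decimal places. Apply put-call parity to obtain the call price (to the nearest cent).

exp(−rT) = exp(−0.032·1.25) = 0.9608
Put-call parity: C − P = S − K·e^(−rT) = 260 − 230·0.9608 = 260 − 220.9840 = 39.0160
C = P + (C − P) = 3.07 + (39.0160) = 42.0860

$42.09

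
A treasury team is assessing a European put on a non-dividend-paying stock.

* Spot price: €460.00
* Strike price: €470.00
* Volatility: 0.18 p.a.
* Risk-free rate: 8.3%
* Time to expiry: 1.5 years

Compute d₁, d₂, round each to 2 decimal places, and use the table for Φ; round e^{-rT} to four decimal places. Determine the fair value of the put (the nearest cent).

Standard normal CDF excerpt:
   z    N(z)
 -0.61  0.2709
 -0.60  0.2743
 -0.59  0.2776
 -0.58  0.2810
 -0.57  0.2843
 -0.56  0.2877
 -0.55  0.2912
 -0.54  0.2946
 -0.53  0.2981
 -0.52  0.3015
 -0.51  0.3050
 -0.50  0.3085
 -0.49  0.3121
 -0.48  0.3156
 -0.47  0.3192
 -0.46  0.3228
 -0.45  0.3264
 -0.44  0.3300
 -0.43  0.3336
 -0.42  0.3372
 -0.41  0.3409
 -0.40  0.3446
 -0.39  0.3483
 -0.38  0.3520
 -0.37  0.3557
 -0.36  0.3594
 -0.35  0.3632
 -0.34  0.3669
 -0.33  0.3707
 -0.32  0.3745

€19.88

T = 1.5;  σ√T = 0.2205
d₁ = [ln(460/470) + (0.083 + 0.18²/2)·1.5] / 0.2205 = [-0.0215 + 0.1488] / 0.2205 = 0.5774 which rounds to 0.58
d₂ = d₁ − σ√T = 0.5774 − 0.2205 = 0.3570 which rounds to 0.36
e^(−rT) = e^(−0.083·1.5) = 0.8829
P = 470·0.8829·N(-0.36) − 460·N(-0.58) = 470·0.8829·0.3594 − 460·0.2810 = 149.1377 − 129.2600 = 19.8777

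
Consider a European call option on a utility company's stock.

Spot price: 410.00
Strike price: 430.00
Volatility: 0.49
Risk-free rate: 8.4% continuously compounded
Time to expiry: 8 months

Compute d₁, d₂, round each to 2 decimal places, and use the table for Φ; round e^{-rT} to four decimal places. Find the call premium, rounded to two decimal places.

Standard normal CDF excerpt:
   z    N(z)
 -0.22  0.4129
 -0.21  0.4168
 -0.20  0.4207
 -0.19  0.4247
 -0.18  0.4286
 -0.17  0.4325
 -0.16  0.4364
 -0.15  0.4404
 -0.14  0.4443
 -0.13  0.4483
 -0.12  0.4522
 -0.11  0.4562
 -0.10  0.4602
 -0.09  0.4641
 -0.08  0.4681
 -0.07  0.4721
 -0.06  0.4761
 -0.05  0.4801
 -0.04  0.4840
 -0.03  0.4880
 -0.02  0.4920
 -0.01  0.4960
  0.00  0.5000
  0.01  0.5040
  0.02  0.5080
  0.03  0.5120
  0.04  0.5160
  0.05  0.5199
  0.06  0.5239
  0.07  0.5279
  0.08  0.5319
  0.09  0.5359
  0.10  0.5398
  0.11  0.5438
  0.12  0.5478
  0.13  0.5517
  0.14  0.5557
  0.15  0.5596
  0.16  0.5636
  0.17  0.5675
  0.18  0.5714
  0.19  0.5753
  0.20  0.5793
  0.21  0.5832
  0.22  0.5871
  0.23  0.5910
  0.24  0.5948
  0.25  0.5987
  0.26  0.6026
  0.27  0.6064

66.46

σ√T = 0.49·√0.6667 = 0.4001
d₁ = [ln(410/430) + (0.084 + ½·0.49²)·0.6667] / (σ√T) = (-0.0476 + 0.1360) / 0.4001 = 0.2210 ≈ 0.22
d₂ = 0.2210 − 0.4001 = -0.1791 ≈ -0.18
exp(−rT) = exp(−0.084·0.6667) = 0.9455
N(d₁) = N(0.22) = 0.5871;  N(d₂) = N(-0.18) = 0.4286
C = 410·0.5871 − 430·0.9455·0.4286 = 240.7110 − 174.2538 = 66.4572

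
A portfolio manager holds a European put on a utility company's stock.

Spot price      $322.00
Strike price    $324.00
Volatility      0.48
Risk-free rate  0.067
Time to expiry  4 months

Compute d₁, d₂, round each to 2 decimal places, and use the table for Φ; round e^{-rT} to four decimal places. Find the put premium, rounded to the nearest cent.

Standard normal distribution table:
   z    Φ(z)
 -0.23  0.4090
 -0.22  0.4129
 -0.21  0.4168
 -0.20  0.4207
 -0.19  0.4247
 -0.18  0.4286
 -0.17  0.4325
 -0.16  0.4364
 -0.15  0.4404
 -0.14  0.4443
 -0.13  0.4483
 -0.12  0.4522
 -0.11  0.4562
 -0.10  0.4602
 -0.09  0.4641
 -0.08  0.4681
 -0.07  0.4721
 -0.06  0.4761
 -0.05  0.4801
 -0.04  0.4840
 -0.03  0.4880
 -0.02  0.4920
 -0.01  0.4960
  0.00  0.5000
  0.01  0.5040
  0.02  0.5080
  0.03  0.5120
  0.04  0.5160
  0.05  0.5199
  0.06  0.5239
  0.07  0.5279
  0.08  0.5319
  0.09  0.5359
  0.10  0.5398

σ√T = 0.48·√0.3333 = 0.2771
d₁ = [ln(322/324) + (0.067 + 0.48²/2)·0.3333] / 0.2771 = [-0.0062 + 0.0607] / 0.2771 = 0.1968 ⇒ 0.20
d₂ = d₁ − σ√T = 0.1968 − 0.2771 = -0.0803 ⇒ -0.08
exp(−rT) = exp(−0.067·0.3333) = 0.9779
P = 324·0.9779·N(0.08) − 322·N(-0.20) = 324·0.9779·0.5319 − 322·0.4207 = 168.5270 − 135.4654 = 33.0616

$33.06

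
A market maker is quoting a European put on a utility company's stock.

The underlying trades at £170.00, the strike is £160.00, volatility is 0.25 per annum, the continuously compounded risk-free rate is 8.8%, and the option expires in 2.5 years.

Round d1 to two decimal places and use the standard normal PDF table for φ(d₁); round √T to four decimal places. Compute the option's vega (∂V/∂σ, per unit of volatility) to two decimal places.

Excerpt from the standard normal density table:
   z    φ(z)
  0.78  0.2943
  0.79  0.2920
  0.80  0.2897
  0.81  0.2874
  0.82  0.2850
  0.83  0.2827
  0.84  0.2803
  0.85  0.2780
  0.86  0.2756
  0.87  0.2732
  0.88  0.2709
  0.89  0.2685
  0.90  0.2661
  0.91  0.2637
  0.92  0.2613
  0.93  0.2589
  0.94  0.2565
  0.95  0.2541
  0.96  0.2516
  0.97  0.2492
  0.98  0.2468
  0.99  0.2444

70.88

σ√T = 0.25·√2.5 = 0.3953
d₁ = [ln(170/160) + (0.088 + 0.25²/2)·2.5] / 0.3953 = [0.0606 + 0.2981] / 0.3953 = 0.9076 ⇒ 0.91
√T = √2.5 = 1.5811
φ(d₁) = φ(0.91) = 0.2637
vega = S·φ(d₁)·√T = 170·0.2637·1.5811 = 70.8791
(Call and put vega coincide under Black-Scholes.)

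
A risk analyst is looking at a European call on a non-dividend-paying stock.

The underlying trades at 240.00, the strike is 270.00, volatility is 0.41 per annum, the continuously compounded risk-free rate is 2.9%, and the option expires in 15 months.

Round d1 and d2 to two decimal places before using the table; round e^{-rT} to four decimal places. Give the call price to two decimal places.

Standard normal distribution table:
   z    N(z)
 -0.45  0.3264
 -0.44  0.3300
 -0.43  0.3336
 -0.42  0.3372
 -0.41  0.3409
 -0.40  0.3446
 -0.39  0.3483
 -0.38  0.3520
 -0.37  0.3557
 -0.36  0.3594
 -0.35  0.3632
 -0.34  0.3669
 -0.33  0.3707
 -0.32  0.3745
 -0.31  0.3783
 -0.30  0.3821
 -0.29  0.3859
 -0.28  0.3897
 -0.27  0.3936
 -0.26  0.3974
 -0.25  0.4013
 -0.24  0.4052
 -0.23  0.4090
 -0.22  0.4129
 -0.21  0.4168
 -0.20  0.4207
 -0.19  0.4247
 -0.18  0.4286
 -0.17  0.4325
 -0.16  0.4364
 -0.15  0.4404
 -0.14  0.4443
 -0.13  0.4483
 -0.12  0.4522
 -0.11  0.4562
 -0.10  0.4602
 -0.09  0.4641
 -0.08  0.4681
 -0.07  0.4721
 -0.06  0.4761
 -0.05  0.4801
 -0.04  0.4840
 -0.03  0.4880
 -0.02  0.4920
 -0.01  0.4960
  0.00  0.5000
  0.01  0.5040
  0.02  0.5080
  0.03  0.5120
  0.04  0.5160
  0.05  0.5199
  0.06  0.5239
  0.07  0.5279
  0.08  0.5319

36.01

σ√T = 0.41·√1.25 = 0.4584
d₁ = [ln(240/270) + (0.029 + 0.41²/2)·1.25] / 0.4584 = [-0.1178 + 0.1413] / 0.4584 = 0.0513 which rounds to 0.05
d₂ = d₁ − σ√T = 0.0513 − 0.4584 = -0.4071 which rounds to -0.41
exp(−rT) = exp(−0.029·1.25) = 0.9644
C = 240·N(0.05) − 270·0.9644·N(-0.41) = 240·0.5199 − 270·0.9644·0.3409 = 124.7760 − 88.7663 = 36.0097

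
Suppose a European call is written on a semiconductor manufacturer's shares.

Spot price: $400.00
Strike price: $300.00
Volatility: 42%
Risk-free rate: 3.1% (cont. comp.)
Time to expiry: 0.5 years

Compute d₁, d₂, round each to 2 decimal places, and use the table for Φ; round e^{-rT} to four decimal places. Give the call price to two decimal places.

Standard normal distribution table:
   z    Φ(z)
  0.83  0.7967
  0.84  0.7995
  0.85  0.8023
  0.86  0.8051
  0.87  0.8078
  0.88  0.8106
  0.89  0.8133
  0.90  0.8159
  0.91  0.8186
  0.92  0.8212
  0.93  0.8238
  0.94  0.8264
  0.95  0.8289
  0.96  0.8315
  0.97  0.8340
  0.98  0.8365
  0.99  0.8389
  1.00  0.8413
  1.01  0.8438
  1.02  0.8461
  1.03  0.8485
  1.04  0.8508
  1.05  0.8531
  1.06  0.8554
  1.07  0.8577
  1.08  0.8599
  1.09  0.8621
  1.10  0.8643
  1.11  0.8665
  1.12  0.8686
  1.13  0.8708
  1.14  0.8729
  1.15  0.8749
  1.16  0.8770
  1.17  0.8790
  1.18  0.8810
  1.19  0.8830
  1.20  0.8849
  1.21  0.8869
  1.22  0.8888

T = 0.5;  σ√T = 0.2970
ln(S/K) + (r + σ²/2)T = ln(400/300) + (0.031 + 0.42²/2)·0.5 = 0.2877 + 0.0596 = 0.3473
d₁ = 0.3473 / 0.2970 = 1.1694 ≈ 1.17
d₂ = d₁ − σ√T = 1.1694 − 0.2970 = 0.8724 ≈ 0.87
e^(−rT) = e^(−0.031·0.5) = 0.9846
C = 400·N(1.17) − 300·0.9846·N(0.87) = 400·0.8790 − 300·0.9846·0.8078 = 351.6000 − 238.6080 = 112.9920

$112.99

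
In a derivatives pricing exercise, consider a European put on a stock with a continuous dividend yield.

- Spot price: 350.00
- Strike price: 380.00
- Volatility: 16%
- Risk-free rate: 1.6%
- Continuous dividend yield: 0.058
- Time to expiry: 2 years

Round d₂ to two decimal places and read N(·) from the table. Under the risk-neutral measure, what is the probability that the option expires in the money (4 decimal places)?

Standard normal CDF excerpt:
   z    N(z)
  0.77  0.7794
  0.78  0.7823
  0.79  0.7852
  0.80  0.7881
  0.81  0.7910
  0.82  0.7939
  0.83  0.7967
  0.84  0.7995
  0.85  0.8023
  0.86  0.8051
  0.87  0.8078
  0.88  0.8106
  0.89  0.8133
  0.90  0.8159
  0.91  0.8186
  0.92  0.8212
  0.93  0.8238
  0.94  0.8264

0.8023

σ√T = 0.16·√2 = 0.2263
d₁ = [ln(350/380) + (0.016 − 0.058 + 0.16²/2)·2] / 0.2263 = [-0.0822 − 0.0584] / 0.2263 = -0.6215 which rounds to -0.62
d₂ = d₁ − σ√T = -0.6215 − 0.2263 = -0.8478 which rounds to -0.85
Risk-neutral Pr[S_T < K] = N(−d₂) = N(0.85) = 0.8023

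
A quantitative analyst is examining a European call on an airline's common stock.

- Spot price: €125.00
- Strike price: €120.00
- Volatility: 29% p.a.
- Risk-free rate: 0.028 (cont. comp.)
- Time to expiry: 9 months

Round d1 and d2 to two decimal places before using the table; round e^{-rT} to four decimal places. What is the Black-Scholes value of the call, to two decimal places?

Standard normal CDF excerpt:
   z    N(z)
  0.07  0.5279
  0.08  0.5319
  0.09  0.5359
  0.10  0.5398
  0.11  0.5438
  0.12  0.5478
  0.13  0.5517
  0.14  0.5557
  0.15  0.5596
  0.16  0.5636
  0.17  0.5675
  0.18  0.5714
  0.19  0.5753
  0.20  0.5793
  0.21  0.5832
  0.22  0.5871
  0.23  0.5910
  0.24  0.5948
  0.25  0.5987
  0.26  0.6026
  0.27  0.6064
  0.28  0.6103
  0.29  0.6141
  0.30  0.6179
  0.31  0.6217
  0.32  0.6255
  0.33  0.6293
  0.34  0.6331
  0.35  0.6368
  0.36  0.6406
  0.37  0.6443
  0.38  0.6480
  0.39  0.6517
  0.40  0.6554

€16.17

T = 0.75;  σ√T = 0.2511
d₁ = [ln(125/120) + (0.028 + 0.29²/2)·0.75] / 0.2511 = [0.0408 + 0.0525] / 0.2511 = 0.3717 ⇒ 0.37
d₂ = d₁ − σ√T = 0.3717 − 0.2511 = 0.1206 ⇒ 0.12
e^(−rT) = e^(−0.028·0.75) = 0.9792
N(d₁) = N(0.37) = 0.6443;  N(d₂) = N(0.12) = 0.5478
C = 125·0.6443 − 120·0.9792·0.5478 = 80.5375 − 64.3687 = 16.1688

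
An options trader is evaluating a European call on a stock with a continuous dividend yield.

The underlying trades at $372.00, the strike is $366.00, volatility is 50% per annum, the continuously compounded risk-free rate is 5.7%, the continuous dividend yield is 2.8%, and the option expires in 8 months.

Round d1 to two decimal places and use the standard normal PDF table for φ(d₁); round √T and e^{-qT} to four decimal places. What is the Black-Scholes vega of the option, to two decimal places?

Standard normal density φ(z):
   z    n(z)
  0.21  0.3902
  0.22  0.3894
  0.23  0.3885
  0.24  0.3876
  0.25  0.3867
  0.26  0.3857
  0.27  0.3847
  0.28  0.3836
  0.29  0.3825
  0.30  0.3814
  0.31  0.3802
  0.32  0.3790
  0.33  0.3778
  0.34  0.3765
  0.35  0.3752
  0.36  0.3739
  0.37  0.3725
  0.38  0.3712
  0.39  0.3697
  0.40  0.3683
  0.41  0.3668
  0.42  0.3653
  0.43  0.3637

σ√T = 0.5·√0.6667 = 0.4082
d₁ = [ln(372/366) + (0.057 − 0.028 + 0.5²/2)·0.6667] / 0.4082 = [0.0163 + 0.1027] / 0.4082 = 0.2913 ⇒ 0.29
√T = √0.6667 = 0.8165
φ(d₁) = φ(0.29) = 0.3825
e^(−qT) = e^(−0.028·0.6667) = 0.9815
vega = S·e^(−qT)·φ(d₁)·√T = 372·0.9815·0.3825·0.8165 = 114.0305

114.03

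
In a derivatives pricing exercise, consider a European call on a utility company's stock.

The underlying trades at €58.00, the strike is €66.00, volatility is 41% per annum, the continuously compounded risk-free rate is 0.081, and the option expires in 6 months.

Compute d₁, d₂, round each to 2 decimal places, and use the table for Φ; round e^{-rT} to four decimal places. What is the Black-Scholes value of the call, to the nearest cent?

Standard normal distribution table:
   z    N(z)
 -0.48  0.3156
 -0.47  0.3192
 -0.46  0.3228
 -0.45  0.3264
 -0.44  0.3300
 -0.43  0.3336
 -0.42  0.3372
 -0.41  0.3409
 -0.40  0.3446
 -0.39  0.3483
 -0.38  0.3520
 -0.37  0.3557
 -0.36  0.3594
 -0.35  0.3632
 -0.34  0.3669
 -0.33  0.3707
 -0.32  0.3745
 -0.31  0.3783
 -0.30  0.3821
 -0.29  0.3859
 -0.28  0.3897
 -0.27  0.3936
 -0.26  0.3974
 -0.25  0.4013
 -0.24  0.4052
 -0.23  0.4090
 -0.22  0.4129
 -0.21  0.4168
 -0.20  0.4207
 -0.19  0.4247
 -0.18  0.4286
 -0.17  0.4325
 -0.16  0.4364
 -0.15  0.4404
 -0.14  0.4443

σ√T = 0.41 × 0.7071 = 0.2899
d₁ = [ln(58/66) + (0.081 + 0.41²/2)·0.5] / 0.2899 = [-0.1292 + 0.0825] / 0.2899 = -0.1610 ⇒ -0.16
d₂ = d₁ − σ√T = -0.1610 − 0.2899 = -0.4510 ⇒ -0.45
e^(−rT) = e^(−0.081·0.5) = 0.9603
N(d₁) = N(-0.16) = 0.4364;  N(d₂) = N(-0.45) = 0.3264
C = 58·0.4364 − 66·0.9603·0.3264 = 25.3112 − 20.6872 = 4.6240

€4.62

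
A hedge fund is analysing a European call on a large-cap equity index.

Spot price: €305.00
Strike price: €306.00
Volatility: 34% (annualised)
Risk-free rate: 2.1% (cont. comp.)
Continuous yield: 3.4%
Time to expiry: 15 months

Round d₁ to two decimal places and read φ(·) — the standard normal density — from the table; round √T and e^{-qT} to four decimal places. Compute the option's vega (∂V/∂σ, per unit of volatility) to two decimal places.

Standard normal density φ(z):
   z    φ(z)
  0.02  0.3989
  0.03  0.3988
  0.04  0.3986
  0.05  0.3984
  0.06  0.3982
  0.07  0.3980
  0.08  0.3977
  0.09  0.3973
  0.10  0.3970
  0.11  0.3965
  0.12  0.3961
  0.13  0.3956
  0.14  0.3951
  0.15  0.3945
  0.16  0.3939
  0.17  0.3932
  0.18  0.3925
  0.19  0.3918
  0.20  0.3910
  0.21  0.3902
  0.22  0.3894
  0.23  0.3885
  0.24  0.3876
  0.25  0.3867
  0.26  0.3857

129.12

σ√T = 0.34 × 1.1180 = 0.3801
d₁ = [ln(305/306) + (0.021 − 0.034 + 0.34²/2)·1.25] / 0.3801 = [-0.0033 + 0.0560] / 0.3801 = 0.1387 ≈ 0.14
√T = √1.25 = 1.1180
φ(d₁) = φ(0.14) = 0.3951
exp(−qT) = exp(−0.034·1.25) = 0.9584
vega = S·exp(−qT)·φ(d₁)·√T = 305·0.9584·0.3951·1.1180 = 129.1206
(Vega is the same for a European call and put with the same parameters.)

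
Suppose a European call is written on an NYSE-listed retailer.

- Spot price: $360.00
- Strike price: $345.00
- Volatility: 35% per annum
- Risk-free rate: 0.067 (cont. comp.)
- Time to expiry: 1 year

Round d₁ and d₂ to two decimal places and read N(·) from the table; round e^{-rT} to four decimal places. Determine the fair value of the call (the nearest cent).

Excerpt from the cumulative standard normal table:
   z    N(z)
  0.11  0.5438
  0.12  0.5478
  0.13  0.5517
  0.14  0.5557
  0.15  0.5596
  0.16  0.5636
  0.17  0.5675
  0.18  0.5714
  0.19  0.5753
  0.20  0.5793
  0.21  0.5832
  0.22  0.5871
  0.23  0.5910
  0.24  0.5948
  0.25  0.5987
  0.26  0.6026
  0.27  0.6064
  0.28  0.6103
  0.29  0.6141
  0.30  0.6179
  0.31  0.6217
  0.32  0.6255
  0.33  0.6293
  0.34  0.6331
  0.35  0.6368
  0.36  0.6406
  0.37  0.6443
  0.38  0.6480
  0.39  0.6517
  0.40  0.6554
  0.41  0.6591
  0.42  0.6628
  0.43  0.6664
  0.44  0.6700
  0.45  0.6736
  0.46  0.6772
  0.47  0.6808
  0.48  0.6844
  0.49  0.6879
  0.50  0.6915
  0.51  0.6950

$68.35

T = 1;  σ√T = 0.3500
d₁ = [ln(360/345) + (0.067 + 0.35²/2)·1] / 0.3500 = [0.0426 + 0.1283] / 0.3500 = 0.4880 which rounds to 0.49
d₂ = d₁ − σ√T = 0.4880 − 0.3500 = 0.1380 which rounds to 0.14
exp(−rT) = exp(−0.067·1) = 0.9352
N(d₁) = N(0.49) = 0.6879;  N(d₂) = N(0.14) = 0.5557
C = 360·0.6879 − 345·0.9352·0.5557 = 247.6440 − 179.2933 = 68.3507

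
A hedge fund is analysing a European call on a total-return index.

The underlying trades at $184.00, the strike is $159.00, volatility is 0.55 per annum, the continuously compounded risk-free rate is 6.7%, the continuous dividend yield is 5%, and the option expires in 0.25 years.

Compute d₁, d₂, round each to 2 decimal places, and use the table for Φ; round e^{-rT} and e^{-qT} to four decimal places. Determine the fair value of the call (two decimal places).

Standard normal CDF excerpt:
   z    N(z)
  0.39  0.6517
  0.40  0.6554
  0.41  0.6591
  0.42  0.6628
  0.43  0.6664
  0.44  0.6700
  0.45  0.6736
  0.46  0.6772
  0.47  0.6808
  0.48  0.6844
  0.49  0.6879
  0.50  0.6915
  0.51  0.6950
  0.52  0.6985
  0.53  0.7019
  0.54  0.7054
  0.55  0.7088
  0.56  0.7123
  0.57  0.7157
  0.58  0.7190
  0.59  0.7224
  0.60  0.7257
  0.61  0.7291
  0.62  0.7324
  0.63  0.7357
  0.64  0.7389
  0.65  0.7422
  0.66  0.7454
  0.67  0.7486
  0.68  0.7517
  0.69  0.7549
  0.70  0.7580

$33.54

σ√T = 0.55 × 0.5000 = 0.2750
d₁ = [ln(184/159) + (0.067 − 0.05 + 0.55²/2)·0.25] / 0.2750 = [0.1460 + 0.0421] / 0.2750 = 0.6840 ≈ 0.68
d₂ = d₁ − σ√T = 0.6840 − 0.2750 = 0.4090 ≈ 0.41
exp(−qT) = exp(−0.05·0.25) = 0.9876;  exp(−rT) = exp(−0.067·0.25) = 0.9834
C = 184·0.9876·N(0.68) − 159·0.9834·N(0.41) = 184·0.9876·0.7517 − 159·0.9834·0.6591 = 136.5977 − 103.0573 = 33.5404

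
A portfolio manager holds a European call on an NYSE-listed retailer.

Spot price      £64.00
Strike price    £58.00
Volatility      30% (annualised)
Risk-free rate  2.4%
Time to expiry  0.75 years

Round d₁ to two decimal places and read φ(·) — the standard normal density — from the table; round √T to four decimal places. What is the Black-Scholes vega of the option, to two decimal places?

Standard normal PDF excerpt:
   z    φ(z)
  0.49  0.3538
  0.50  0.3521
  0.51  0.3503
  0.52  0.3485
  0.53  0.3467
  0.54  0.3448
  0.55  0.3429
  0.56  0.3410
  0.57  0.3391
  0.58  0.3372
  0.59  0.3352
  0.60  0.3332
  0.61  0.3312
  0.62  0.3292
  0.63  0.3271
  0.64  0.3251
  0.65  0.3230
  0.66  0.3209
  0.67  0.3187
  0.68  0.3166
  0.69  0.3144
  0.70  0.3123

18.69

σ√T = 0.3·√0.75 = 0.2598
ln(S/K) + (r + σ²/2)T = ln(64/58) + (0.024 + 0.3²/2)·0.75 = 0.0984 + 0.0518 = 0.1502
d₁ = 0.1502 / 0.2598 = 0.5781 ≈ 0.58
√T = √0.75 = 0.8660
φ(d₁) = φ(0.58) = 0.3372
vega = S·φ(d₁)·√T = 64·0.3372·0.8660 = 18.6890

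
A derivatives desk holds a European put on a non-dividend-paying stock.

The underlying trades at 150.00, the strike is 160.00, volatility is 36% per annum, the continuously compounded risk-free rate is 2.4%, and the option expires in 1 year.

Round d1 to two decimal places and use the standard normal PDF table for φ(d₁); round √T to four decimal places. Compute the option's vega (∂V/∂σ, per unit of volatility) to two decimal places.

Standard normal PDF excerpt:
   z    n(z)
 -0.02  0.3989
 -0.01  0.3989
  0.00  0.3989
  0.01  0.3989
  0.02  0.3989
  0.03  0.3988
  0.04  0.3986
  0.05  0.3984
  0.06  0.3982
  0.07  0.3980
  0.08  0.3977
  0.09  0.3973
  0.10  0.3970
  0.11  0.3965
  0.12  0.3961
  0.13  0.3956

T = 1;  σ√T = 0.3600
ln(S/K) + (r + σ²/2)T = ln(150/160) + (0.024 + 0.36²/2)·1 = -0.0645 + 0.0888 = 0.0243
d₁ = 0.0243 / 0.3600 = 0.0674 ≈ 0.07
√T = √1 = 1.0000
φ(d₁) = φ(0.07) = 0.3980
vega = S·φ(d₁)·√T = 150·0.3980·1.0000 = 59.7000

59.70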